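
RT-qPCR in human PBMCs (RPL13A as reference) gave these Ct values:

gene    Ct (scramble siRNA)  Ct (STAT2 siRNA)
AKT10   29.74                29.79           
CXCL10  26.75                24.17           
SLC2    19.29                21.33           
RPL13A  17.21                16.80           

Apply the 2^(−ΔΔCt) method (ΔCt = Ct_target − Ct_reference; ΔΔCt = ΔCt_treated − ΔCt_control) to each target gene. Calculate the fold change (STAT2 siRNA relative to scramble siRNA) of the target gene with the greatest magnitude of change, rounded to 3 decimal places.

0.183

AKT10: ΔΔCt = (29.79−16.80) − (29.74−17.21) = 12.99 − 12.53 = 0.46; fold change = 2^-0.46 = 0.727
CXCL10: ΔΔCt = (24.17−16.80) − (26.75−17.21) = 7.37 − 9.54 = -2.17; fold change = 2^2.17 = 4.500
SLC2: ΔΔCt = (21.33−16.80) − (19.29−17.21) = 4.53 − 2.08 = 2.45; fold change = 2^-2.45 = 0.183
SLC2 has the largest |ΔΔCt| = 2.45.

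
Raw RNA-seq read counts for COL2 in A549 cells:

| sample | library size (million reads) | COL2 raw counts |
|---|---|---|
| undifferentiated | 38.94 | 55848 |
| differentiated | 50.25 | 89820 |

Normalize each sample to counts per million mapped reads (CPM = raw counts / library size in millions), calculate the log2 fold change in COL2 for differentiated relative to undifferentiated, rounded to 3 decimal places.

0.318

CPM(undifferentiated) = 55848 / 38.94 = 1434.2065
CPM(differentiated) = 89820 / 50.25 = 1787.4627
Fold change = 1787.4627 / 1434.2065 = 1.24631
log2(1.24631) = 0.3177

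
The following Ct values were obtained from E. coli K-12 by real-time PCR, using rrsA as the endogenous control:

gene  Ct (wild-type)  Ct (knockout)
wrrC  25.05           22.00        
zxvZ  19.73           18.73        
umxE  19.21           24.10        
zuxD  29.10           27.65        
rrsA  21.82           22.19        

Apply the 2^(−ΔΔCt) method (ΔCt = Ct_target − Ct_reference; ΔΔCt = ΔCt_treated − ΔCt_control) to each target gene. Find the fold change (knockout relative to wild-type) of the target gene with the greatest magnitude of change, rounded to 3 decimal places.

wrrC: ΔΔCt = (22.00−22.19) − (25.05−21.82) = -0.19 − 3.23 = -3.42; fold change = 2^3.42 = 10.703
zxvZ: ΔΔCt = (18.73−22.19) − (19.73−21.82) = -3.46 − (-2.09) = -1.37; fold change = 2^1.37 = 2.585
umxE: ΔΔCt = (24.10−22.19) − (19.21−21.82) = 1.91 − (-2.61) = 4.52; fold change = 2^-4.52 = 0.044
zuxD: ΔΔCt = (27.65−22.19) − (29.10−21.82) = 5.46 − 7.28 = -1.82; fold change = 2^1.82 = 3.531
umxE has the largest |ΔΔCt| = 4.52.

0.044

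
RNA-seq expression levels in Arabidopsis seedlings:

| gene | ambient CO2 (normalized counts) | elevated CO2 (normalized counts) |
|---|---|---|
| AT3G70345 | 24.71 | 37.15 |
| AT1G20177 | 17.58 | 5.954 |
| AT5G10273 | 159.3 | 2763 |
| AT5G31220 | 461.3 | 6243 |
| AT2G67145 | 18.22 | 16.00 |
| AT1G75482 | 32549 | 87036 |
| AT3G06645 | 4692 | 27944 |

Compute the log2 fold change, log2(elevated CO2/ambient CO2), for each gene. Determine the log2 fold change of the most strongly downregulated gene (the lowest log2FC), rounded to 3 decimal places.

log2(37.15/24.71) = 0.588  (AT3G70345)
log2(5.954/17.58) = -1.562  (AT1G20177)
log2(2763/159.3) = 4.116  (AT5G10273)
log2(6243/461.3) = 3.758  (AT5G31220)
log2(16.00/18.22) = -0.187  (AT2G67145)
log2(87036/32549) = 1.419  (AT1G75482)
log2(27944/4692) = 2.574  (AT3G06645)
AT1G20177 is most strongly downregulated.

-1.562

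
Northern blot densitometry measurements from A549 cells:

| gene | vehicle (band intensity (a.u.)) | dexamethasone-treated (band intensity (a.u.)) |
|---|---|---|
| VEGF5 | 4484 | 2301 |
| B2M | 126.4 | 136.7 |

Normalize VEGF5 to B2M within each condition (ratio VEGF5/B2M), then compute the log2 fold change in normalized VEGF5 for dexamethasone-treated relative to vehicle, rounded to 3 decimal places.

-1.076

VEGF5/B2M (vehicle) = 4484 / 126.4 = 35.475
VEGF5/B2M (dexamethasone-treated) = 2301 / 136.7 = 16.832
Fold change = 16.832 / 35.475 = 0.4745
log2(0.4745) = -1.0755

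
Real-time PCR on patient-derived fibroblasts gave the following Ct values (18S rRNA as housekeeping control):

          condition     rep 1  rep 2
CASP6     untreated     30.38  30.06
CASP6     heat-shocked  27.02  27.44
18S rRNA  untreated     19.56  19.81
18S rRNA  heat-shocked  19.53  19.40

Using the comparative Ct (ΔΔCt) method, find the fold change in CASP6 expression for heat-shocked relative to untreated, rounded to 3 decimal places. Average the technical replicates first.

6.821

Mean Ct: CASP6 untreated 30.220; CASP6 heat-shocked 27.230; 18S rRNA untreated 19.685; 18S rRNA heat-shocked 19.465
ΔCt(untreated) = 30.220 − 19.685 = 10.535
ΔCt(heat-shocked) = 27.230 − 19.465 = 7.765
ΔΔCt = 7.765 − 10.535 = -2.770
Fold change = 2^(−(-2.770)) = 2^2.770 = 6.8211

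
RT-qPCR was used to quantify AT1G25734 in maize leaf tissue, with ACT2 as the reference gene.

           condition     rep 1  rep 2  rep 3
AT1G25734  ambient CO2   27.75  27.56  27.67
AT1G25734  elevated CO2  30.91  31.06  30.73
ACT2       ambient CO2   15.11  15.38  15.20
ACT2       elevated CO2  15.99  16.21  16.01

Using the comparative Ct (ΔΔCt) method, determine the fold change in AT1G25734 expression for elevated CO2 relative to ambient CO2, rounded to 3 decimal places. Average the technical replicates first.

Mean Ct: AT1G25734 ambient CO2 27.660; AT1G25734 elevated CO2 30.900; ACT2 ambient CO2 15.230; ACT2 elevated CO2 16.070
ΔCt(ambient CO2) = 27.660 − 15.230 = 12.430
ΔCt(elevated CO2) = 30.900 − 16.070 = 14.830
ΔΔCt = 14.830 − 12.430 = 2.400
Fold change = 2^(−2.400) = 0.1895

0.189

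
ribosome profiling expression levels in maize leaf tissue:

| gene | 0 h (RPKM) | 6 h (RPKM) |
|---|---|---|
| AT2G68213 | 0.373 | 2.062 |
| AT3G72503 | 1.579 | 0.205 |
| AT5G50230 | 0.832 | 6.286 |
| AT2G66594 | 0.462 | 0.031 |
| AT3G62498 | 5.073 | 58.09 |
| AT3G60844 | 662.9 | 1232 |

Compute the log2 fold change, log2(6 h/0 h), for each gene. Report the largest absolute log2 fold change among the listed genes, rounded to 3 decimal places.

3.898

log2(2.062/0.373) = 2.467  (AT2G68213)
log2(0.205/1.579) = -2.945  (AT3G72503)
log2(6.286/0.832) = 2.917  (AT5G50230)
log2(0.031/0.462) = -3.898  (AT2G66594)
log2(58.09/5.073) = 3.517  (AT3G62498)
log2(1232/662.9) = 0.894  (AT3G60844)
The largest magnitude belongs to AT2G66594.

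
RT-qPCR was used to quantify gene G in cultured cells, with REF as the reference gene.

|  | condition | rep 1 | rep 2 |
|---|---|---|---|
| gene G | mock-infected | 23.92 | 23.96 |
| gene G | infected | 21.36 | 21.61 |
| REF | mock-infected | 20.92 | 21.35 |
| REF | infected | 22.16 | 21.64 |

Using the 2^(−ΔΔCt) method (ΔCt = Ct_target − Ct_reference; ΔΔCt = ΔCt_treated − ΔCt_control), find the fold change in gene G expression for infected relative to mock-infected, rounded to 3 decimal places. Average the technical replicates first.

Mean Ct: gene G mock-infected 23.940; gene G infected 21.485; REF mock-infected 21.135; REF infected 21.900
ΔCt(mock-infected) = 23.940 − 21.135 = 2.805
ΔCt(infected) = 21.485 − 21.900 = -0.415
ΔΔCt = -0.415 − 2.805 = -3.220
Fold change = 2^(−(-3.220)) = 2^3.220 = 9.3179

9.318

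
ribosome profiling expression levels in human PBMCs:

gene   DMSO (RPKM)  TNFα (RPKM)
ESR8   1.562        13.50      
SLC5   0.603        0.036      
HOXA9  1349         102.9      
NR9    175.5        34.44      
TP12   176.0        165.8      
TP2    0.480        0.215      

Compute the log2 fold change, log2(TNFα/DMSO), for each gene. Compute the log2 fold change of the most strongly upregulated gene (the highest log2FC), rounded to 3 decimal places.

log2(13.50/1.562) = 3.111  (ESR8)
log2(0.036/0.603) = -4.066  (SLC5)
log2(102.9/1349) = -3.713  (HOXA9)
log2(34.44/175.5) = -2.349  (NR9)
log2(165.8/176.0) = -0.086  (TP12)
log2(0.215/0.480) = -1.159  (TP2)
ESR8 is most strongly upregulated.

3.111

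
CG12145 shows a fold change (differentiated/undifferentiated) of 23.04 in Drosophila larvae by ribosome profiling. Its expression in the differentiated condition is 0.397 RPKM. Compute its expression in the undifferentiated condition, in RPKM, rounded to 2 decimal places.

0.02

undifferentiated expression = 0.397 / 23.04 = 0.02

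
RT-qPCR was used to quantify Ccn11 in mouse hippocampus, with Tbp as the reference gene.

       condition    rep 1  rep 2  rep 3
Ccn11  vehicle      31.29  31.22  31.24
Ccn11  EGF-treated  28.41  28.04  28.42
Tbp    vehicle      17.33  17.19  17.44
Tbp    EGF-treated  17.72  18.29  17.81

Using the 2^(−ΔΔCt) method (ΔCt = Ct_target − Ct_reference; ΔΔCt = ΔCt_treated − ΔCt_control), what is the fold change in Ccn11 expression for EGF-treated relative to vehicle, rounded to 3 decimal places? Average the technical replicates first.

11.959

Mean Ct: Ccn11 vehicle 31.250; Ccn11 EGF-treated 28.290; Tbp vehicle 17.320; Tbp EGF-treated 17.940
ΔCt(vehicle) = 31.250 − 17.320 = 13.930
ΔCt(EGF-treated) = 28.290 − 17.940 = 10.350
ΔΔCt = 10.350 − 13.930 = -3.580
Fold change = 2^(−(-3.580)) = 2^3.580 = 11.9588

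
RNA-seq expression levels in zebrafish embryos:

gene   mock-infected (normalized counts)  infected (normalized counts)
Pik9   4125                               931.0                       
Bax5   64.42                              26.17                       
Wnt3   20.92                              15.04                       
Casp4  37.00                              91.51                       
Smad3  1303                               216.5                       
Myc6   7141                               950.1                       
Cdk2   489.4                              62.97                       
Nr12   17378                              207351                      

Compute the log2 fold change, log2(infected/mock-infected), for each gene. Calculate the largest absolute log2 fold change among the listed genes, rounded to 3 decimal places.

log2(931.0/4125) = -2.148  (Pik9)
log2(26.17/64.42) = -1.300  (Bax5)
log2(15.04/20.92) = -0.476  (Wnt3)
log2(91.51/37.00) = 1.306  (Casp4)
log2(216.5/1303) = -2.589  (Smad3)
log2(950.1/7141) = -2.910  (Myc6)
log2(62.97/489.4) = -2.958  (Cdk2)
log2(207351/17378) = 3.577  (Nr12)
The largest magnitude belongs to Nr12.

3.577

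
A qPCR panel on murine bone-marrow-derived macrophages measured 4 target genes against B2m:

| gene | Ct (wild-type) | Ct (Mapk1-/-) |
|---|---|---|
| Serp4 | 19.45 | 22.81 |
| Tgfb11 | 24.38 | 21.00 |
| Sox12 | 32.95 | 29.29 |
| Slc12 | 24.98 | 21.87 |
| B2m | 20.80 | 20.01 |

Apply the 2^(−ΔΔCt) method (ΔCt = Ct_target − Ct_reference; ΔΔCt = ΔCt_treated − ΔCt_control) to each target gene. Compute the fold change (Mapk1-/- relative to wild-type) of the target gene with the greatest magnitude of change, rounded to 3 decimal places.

Serp4: ΔΔCt = (22.81−20.01) − (19.45−20.80) = 2.80 − (-1.35) = 4.15; fold change = 2^-4.15 = 0.056
Tgfb11: ΔΔCt = (21.00−20.01) − (24.38−20.80) = 0.99 − 3.58 = -2.59; fold change = 2^2.59 = 6.021
Sox12: ΔΔCt = (29.29−20.01) − (32.95−20.80) = 9.28 − 12.15 = -2.87; fold change = 2^2.87 = 7.311
Slc12: ΔΔCt = (21.87−20.01) − (24.98−20.80) = 1.86 − 4.18 = -2.32; fold change = 2^2.32 = 4.993
Serp4 has the largest |ΔΔCt| = 4.15.

0.056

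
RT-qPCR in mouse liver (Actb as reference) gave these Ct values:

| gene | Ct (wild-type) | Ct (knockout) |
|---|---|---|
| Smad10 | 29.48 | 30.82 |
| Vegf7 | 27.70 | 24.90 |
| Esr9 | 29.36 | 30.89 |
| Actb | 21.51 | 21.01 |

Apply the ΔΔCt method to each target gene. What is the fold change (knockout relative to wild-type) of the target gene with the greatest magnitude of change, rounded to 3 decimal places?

Smad10: ΔΔCt = (30.82−21.01) − (29.48−21.51) = 9.81 − 7.97 = 1.84; fold change = 2^-1.84 = 0.279
Vegf7: ΔΔCt = (24.90−21.01) − (27.70−21.51) = 3.89 − 6.19 = -2.30; fold change = 2^2.30 = 4.925
Esr9: ΔΔCt = (30.89−21.01) − (29.36−21.51) = 9.88 − 7.85 = 2.03; fold change = 2^-2.03 = 0.245
Vegf7 has the largest |ΔΔCt| = 2.30.

4.925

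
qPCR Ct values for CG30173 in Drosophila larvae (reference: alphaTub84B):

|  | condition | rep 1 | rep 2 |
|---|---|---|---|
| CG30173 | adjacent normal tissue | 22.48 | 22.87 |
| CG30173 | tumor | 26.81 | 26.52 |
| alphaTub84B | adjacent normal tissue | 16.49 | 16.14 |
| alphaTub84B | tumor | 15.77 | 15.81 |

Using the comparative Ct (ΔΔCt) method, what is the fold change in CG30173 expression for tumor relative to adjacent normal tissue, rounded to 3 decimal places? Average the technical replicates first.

Mean Ct: CG30173 adjacent normal tissue 22.675; CG30173 tumor 26.665; alphaTub84B adjacent normal tissue 16.315; alphaTub84B tumor 15.790
ΔCt(adjacent normal tissue) = 22.675 − 16.315 = 6.360
ΔCt(tumor) = 26.665 − 15.790 = 10.875
ΔΔCt = 10.875 − 6.360 = 4.515
Fold change = 2^(−4.515) = 0.0437

0.044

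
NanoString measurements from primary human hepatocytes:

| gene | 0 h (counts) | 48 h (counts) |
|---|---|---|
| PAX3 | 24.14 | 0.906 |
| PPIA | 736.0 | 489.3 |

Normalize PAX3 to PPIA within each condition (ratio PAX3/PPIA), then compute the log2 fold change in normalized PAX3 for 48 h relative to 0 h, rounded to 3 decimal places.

PAX3/PPIA (0 h) = 24.14 / 736.0 = 0.032799
PAX3/PPIA (48 h) = 0.906 / 489.3 = 0.0018516
Fold change = 0.0018516 / 0.032799 = 0.0565
log2(0.0565) = -4.1468

-4.147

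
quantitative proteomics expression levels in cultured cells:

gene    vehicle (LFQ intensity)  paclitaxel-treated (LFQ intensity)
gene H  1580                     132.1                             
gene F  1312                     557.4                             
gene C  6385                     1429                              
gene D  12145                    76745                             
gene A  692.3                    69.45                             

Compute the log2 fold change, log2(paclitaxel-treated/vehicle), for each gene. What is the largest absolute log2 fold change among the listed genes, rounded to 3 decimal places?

3.580

log2(132.1/1580) = -3.580  (gene H)
log2(557.4/1312) = -1.235  (gene F)
log2(1429/6385) = -2.160  (gene C)
log2(76745/12145) = 2.660  (gene D)
log2(69.45/692.3) = -3.317  (gene A)
The largest magnitude belongs to gene H.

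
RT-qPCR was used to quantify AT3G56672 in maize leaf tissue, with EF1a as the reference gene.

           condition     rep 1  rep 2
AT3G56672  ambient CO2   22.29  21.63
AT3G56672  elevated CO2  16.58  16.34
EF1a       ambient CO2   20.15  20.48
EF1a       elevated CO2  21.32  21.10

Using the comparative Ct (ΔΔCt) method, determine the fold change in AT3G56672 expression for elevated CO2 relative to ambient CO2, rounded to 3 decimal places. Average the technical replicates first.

Mean Ct: AT3G56672 ambient CO2 21.960; AT3G56672 elevated CO2 16.460; EF1a ambient CO2 20.315; EF1a elevated CO2 21.210
ΔCt(ambient CO2) = 21.960 − 20.315 = 1.645
ΔCt(elevated CO2) = 16.460 − 21.210 = -4.750
ΔΔCt = -4.750 − 1.645 = -6.395
Fold change = 2^(−(-6.395)) = 2^6.395 = 84.1563

84.156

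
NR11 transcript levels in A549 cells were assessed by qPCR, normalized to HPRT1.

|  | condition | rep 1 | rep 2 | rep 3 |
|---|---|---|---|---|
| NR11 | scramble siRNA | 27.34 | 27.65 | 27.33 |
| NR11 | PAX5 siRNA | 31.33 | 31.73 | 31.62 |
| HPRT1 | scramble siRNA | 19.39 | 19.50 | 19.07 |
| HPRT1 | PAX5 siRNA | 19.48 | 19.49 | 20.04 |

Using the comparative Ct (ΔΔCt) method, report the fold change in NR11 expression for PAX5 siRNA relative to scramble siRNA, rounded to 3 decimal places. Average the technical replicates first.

0.073

Mean Ct: NR11 scramble siRNA 27.440; NR11 PAX5 siRNA 31.560; HPRT1 scramble siRNA 19.320; HPRT1 PAX5 siRNA 19.670
ΔCt(scramble siRNA) = 27.440 − 19.320 = 8.120
ΔCt(PAX5 siRNA) = 31.560 − 19.670 = 11.890
ΔΔCt = 11.890 − 8.120 = 3.770
Fold change = 2^(−3.770) = 0.0733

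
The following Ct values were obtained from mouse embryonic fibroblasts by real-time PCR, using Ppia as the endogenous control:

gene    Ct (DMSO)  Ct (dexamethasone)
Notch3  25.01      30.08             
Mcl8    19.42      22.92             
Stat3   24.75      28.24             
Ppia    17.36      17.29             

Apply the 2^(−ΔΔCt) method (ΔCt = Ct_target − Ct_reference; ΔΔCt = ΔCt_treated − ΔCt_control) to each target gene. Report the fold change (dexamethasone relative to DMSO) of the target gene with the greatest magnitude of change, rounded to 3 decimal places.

0.028

Notch3: ΔΔCt = (30.08−17.29) − (25.01−17.36) = 12.79 − 7.65 = 5.14; fold change = 2^-5.14 = 0.028
Mcl8: ΔΔCt = (22.92−17.29) − (19.42−17.36) = 5.63 − 2.06 = 3.57; fold change = 2^-3.57 = 0.084
Stat3: ΔΔCt = (28.24−17.29) − (24.75−17.36) = 10.95 − 7.39 = 3.56; fold change = 2^-3.56 = 0.085
Notch3 has the largest |ΔΔCt| = 5.14.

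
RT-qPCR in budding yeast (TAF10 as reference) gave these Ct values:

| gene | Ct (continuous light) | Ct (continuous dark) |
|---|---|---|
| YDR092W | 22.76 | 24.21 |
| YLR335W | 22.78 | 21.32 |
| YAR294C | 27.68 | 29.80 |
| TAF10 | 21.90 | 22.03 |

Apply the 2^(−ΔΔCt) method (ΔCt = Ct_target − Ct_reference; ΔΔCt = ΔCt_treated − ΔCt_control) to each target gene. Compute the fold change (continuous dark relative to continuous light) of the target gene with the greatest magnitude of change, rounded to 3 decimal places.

0.252

YDR092W: ΔΔCt = (24.21−22.03) − (22.76−21.90) = 2.18 − 0.86 = 1.32; fold change = 2^-1.32 = 0.401
YLR335W: ΔΔCt = (21.32−22.03) − (22.78−21.90) = -0.71 − 0.88 = -1.59; fold change = 2^1.59 = 3.010
YAR294C: ΔΔCt = (29.80−22.03) − (27.68−21.90) = 7.77 − 5.78 = 1.99; fold change = 2^-1.99 = 0.252
YAR294C has the largest |ΔΔCt| = 1.99.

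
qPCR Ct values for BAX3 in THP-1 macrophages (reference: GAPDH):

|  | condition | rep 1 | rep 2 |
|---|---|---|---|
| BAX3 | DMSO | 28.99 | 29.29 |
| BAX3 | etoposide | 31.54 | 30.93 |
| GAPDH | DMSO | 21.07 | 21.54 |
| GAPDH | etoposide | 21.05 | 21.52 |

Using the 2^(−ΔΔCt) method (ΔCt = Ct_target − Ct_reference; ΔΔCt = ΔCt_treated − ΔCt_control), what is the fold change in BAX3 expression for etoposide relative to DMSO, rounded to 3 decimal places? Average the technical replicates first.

0.231

Mean Ct: BAX3 DMSO 29.140; BAX3 etoposide 31.235; GAPDH DMSO 21.305; GAPDH etoposide 21.285
ΔCt(DMSO) = 29.140 − 21.305 = 7.835
ΔCt(etoposide) = 31.235 − 21.285 = 9.950
ΔΔCt = 9.950 − 7.835 = 2.115
Fold change = 2^(−2.115) = 0.2308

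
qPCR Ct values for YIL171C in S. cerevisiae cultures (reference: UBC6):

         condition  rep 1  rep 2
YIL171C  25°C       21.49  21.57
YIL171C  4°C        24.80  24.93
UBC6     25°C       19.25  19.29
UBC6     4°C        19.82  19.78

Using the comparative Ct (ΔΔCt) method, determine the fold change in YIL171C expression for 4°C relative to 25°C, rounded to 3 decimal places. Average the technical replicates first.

Mean Ct: YIL171C 25°C 21.530; YIL171C 4°C 24.865; UBC6 25°C 19.270; UBC6 4°C 19.800
ΔCt(25°C) = 21.530 − 19.270 = 2.260
ΔCt(4°C) = 24.865 − 19.800 = 5.065
ΔΔCt = 5.065 − 2.260 = 2.805
Fold change = 2^(−2.805) = 0.1431

0.143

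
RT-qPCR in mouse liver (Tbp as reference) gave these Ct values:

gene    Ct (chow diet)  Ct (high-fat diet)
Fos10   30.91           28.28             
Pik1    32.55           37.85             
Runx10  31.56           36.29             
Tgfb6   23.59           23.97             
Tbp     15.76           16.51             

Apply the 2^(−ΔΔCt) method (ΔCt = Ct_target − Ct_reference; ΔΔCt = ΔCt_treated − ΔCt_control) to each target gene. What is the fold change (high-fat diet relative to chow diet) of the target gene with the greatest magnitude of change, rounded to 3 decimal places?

0.043

Fos10: ΔΔCt = (28.28−16.51) − (30.91−15.76) = 11.77 − 15.15 = -3.38; fold change = 2^3.38 = 10.411
Pik1: ΔΔCt = (37.85−16.51) − (32.55−15.76) = 21.34 − 16.79 = 4.55; fold change = 2^-4.55 = 0.043
Runx10: ΔΔCt = (36.29−16.51) − (31.56−15.76) = 19.78 − 15.80 = 3.98; fold change = 2^-3.98 = 0.063
Tgfb6: ΔΔCt = (23.97−16.51) − (23.59−15.76) = 7.46 − 7.83 = -0.37; fold change = 2^0.37 = 1.292
Pik1 has the largest |ΔΔCt| = 4.55.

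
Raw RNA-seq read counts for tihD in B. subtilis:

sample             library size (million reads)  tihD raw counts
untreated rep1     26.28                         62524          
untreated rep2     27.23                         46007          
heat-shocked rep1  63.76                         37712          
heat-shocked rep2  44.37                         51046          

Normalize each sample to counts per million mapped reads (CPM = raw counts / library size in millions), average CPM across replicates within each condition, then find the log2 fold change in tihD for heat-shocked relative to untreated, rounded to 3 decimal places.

CPM(untreated rep1) = 62524 / 26.28 = 2379.1476
CPM(untreated rep2) = 46007 / 27.23 = 1689.5703
CPM(heat-shocked rep1) = 37712 / 63.76 = 591.4680
CPM(heat-shocked rep2) = 51046 / 44.37 = 1150.4620
mean CPM(untreated) = 2034.3590; mean CPM(heat-shocked) = 870.9650
Fold change = 870.9650 / 2034.3590 = 0.42813
log2(0.42813) = -1.2239

-1.224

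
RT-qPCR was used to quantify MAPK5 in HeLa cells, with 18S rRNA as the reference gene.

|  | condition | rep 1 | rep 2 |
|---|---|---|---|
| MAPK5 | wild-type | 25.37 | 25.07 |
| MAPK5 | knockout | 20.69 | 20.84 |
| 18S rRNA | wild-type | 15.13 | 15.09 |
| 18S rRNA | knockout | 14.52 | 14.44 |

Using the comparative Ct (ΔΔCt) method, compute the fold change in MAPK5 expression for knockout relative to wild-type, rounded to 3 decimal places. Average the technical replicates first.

14.172

Mean Ct: MAPK5 wild-type 25.220; MAPK5 knockout 20.765; 18S rRNA wild-type 15.110; 18S rRNA knockout 14.480
ΔCt(wild-type) = 25.220 − 15.110 = 10.110
ΔCt(knockout) = 20.765 − 14.480 = 6.285
ΔΔCt = 6.285 − 10.110 = -3.825
Fold change = 2^(−(-3.825)) = 2^3.825 = 14.1723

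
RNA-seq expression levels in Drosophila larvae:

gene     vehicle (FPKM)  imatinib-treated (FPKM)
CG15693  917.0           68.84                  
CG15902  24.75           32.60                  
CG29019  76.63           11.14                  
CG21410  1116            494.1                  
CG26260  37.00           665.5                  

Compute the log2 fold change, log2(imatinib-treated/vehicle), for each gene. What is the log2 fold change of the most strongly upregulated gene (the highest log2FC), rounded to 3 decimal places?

log2(68.84/917.0) = -3.736  (CG15693)
log2(32.60/24.75) = 0.397  (CG15902)
log2(11.14/76.63) = -2.782  (CG29019)
log2(494.1/1116) = -1.175  (CG21410)
log2(665.5/37.00) = 4.169  (CG26260)
CG26260 is most strongly upregulated.

4.169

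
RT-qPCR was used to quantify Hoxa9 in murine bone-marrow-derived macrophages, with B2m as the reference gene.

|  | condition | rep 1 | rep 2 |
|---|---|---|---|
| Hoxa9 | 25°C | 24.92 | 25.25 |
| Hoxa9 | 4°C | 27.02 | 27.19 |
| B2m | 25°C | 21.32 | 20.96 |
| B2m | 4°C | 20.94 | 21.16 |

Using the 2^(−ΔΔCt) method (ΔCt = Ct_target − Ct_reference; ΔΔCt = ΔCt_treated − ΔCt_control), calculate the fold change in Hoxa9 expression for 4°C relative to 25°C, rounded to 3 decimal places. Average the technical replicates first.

0.232

Mean Ct: Hoxa9 25°C 25.085; Hoxa9 4°C 27.105; B2m 25°C 21.140; B2m 4°C 21.050
ΔCt(25°C) = 25.085 − 21.140 = 3.945
ΔCt(4°C) = 27.105 − 21.050 = 6.055
ΔΔCt = 6.055 − 3.945 = 2.110
Fold change = 2^(−2.110) = 0.2316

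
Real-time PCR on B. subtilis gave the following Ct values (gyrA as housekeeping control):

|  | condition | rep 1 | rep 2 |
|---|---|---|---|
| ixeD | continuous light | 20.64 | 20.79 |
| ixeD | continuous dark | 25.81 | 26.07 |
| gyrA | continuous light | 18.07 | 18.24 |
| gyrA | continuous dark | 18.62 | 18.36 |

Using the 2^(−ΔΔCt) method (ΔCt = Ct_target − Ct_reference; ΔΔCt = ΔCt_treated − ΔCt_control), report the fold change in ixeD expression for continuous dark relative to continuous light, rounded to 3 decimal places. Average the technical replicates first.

Mean Ct: ixeD continuous light 20.715; ixeD continuous dark 25.940; gyrA continuous light 18.155; gyrA continuous dark 18.490
ΔCt(continuous light) = 20.715 − 18.155 = 2.560
ΔCt(continuous dark) = 25.940 − 18.490 = 7.450
ΔΔCt = 7.450 − 2.560 = 4.890
Fold change = 2^(−4.890) = 0.0337

0.034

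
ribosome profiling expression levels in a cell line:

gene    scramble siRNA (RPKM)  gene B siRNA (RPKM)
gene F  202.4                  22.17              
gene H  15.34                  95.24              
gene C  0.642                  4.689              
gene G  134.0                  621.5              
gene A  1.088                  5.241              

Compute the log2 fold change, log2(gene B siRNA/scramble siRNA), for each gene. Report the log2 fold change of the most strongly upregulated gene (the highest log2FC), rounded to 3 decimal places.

2.869

log2(22.17/202.4) = -3.191  (gene F)
log2(95.24/15.34) = 2.634  (gene H)
log2(4.689/0.642) = 2.869  (gene C)
log2(621.5/134.0) = 2.214  (gene G)
log2(5.241/1.088) = 2.268  (gene A)
gene C is most strongly upregulated.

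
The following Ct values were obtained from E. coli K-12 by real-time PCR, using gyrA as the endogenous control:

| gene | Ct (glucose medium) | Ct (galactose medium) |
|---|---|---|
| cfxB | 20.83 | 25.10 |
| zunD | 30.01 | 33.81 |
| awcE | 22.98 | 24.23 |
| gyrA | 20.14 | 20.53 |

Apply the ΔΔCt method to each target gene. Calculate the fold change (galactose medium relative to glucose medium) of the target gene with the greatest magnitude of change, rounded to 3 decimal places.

0.068

cfxB: ΔΔCt = (25.10−20.53) − (20.83−20.14) = 4.57 − 0.69 = 3.88; fold change = 2^-3.88 = 0.068
zunD: ΔΔCt = (33.81−20.53) − (30.01−20.14) = 13.28 − 9.87 = 3.41; fold change = 2^-3.41 = 0.094
awcE: ΔΔCt = (24.23−20.53) − (22.98−20.14) = 3.70 − 2.84 = 0.86; fold change = 2^-0.86 = 0.551
cfxB has the largest |ΔΔCt| = 3.88.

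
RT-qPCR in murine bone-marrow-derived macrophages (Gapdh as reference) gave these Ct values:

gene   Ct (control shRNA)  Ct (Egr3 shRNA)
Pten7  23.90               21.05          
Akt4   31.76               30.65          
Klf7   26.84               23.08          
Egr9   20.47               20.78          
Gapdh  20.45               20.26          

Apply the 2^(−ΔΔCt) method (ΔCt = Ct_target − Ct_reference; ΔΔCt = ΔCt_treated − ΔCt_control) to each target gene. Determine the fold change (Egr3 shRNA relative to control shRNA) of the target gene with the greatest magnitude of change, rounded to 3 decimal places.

Pten7: ΔΔCt = (21.05−20.26) − (23.90−20.45) = 0.79 − 3.45 = -2.66; fold change = 2^2.66 = 6.320
Akt4: ΔΔCt = (30.65−20.26) − (31.76−20.45) = 10.39 − 11.31 = -0.92; fold change = 2^0.92 = 1.892
Klf7: ΔΔCt = (23.08−20.26) − (26.84−20.45) = 2.82 − 6.39 = -3.57; fold change = 2^3.57 = 11.876
Egr9: ΔΔCt = (20.78−20.26) − (20.47−20.45) = 0.52 − 0.02 = 0.50; fold change = 2^-0.50 = 0.707
Klf7 has the largest |ΔΔCt| = 3.57.

11.876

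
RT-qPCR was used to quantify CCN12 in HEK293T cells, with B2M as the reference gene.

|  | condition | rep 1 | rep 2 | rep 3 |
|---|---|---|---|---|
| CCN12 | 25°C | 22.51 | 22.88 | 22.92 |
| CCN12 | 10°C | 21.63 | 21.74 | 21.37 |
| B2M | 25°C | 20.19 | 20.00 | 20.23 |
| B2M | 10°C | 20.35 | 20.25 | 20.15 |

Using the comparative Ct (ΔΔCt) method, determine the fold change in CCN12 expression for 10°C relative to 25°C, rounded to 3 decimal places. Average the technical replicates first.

Mean Ct: CCN12 25°C 22.770; CCN12 10°C 21.580; B2M 25°C 20.140; B2M 10°C 20.250
ΔCt(25°C) = 22.770 − 20.140 = 2.630
ΔCt(10°C) = 21.580 − 20.250 = 1.330
ΔΔCt = 1.330 − 2.630 = -1.300
Fold change = 2^(−(-1.300)) = 2^1.300 = 2.4623

2.462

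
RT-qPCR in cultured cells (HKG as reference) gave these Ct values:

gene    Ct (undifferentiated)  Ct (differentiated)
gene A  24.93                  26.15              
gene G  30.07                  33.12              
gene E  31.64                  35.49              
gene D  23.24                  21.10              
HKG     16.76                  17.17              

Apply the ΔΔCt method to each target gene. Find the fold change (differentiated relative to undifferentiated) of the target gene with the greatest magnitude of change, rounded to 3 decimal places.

0.092

gene A: ΔΔCt = (26.15−17.17) − (24.93−16.76) = 8.98 − 8.17 = 0.81; fold change = 2^-0.81 = 0.570
gene G: ΔΔCt = (33.12−17.17) − (30.07−16.76) = 15.95 − 13.31 = 2.64; fold change = 2^-2.64 = 0.160
gene E: ΔΔCt = (35.49−17.17) − (31.64−16.76) = 18.32 − 14.88 = 3.44; fold change = 2^-3.44 = 0.092
gene D: ΔΔCt = (21.10−17.17) − (23.24−16.76) = 3.93 − 6.48 = -2.55; fold change = 2^2.55 = 5.856
gene E has the largest |ΔΔCt| = 3.44.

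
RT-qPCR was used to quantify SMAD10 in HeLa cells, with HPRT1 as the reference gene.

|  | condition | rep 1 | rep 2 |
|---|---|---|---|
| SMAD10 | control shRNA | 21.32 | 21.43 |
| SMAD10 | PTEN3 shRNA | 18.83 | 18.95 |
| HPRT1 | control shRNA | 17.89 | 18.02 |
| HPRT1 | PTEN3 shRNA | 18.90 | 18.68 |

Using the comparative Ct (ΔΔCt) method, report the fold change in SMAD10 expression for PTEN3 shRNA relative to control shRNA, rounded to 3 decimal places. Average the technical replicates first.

9.987

Mean Ct: SMAD10 control shRNA 21.375; SMAD10 PTEN3 shRNA 18.890; HPRT1 control shRNA 17.955; HPRT1 PTEN3 shRNA 18.790
ΔCt(control shRNA) = 21.375 − 17.955 = 3.420
ΔCt(PTEN3 shRNA) = 18.890 − 18.790 = 0.100
ΔΔCt = 0.100 − 3.420 = -3.320
Fold change = 2^(−(-3.320)) = 2^3.320 = 9.9866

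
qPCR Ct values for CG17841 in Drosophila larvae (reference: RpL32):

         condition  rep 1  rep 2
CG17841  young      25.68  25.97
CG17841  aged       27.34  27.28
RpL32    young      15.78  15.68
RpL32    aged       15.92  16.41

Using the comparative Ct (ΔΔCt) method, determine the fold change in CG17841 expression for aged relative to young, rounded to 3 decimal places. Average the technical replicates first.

0.483

Mean Ct: CG17841 young 25.825; CG17841 aged 27.310; RpL32 young 15.730; RpL32 aged 16.165
ΔCt(young) = 25.825 − 15.730 = 10.095
ΔCt(aged) = 27.310 − 16.165 = 11.145
ΔΔCt = 11.145 − 10.095 = 1.050
Fold change = 2^(−1.050) = 0.4830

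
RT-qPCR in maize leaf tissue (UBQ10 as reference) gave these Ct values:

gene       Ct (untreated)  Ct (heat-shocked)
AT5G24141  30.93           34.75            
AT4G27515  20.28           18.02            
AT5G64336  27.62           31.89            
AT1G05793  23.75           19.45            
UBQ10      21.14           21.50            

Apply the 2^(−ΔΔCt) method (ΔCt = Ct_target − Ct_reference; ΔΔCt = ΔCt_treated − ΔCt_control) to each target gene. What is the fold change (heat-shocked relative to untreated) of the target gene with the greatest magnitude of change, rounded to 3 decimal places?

AT5G24141: ΔΔCt = (34.75−21.50) − (30.93−21.14) = 13.25 − 9.79 = 3.46; fold change = 2^-3.46 = 0.091
AT4G27515: ΔΔCt = (18.02−21.50) − (20.28−21.14) = -3.48 − (-0.86) = -2.62; fold change = 2^2.62 = 6.148
AT5G64336: ΔΔCt = (31.89−21.50) − (27.62−21.14) = 10.39 − 6.48 = 3.91; fold change = 2^-3.91 = 0.067
AT1G05793: ΔΔCt = (19.45−21.50) − (23.75−21.14) = -2.05 − 2.61 = -4.66; fold change = 2^4.66 = 25.281
AT1G05793 has the largest |ΔΔCt| = 4.66.

25.281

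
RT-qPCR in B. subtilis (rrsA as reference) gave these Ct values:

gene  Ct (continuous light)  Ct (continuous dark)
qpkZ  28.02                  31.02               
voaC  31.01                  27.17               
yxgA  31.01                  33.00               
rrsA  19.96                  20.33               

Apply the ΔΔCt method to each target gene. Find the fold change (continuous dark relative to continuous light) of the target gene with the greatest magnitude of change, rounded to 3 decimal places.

qpkZ: ΔΔCt = (31.02−20.33) − (28.02−19.96) = 10.69 − 8.06 = 2.63; fold change = 2^-2.63 = 0.162
voaC: ΔΔCt = (27.17−20.33) − (31.01−19.96) = 6.84 − 11.05 = -4.21; fold change = 2^4.21 = 18.507
yxgA: ΔΔCt = (33.00−20.33) − (31.01−19.96) = 12.67 − 11.05 = 1.62; fold change = 2^-1.62 = 0.325
voaC has the largest |ΔΔCt| = 4.21.

18.507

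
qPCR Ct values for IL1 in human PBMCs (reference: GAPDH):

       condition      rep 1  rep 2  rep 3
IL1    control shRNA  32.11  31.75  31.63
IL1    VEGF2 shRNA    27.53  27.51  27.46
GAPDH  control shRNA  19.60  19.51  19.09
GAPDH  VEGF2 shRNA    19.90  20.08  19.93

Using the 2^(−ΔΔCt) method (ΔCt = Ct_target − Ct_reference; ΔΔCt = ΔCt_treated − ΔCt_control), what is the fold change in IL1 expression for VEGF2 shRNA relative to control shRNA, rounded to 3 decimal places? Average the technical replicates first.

29.857

Mean Ct: IL1 control shRNA 31.830; IL1 VEGF2 shRNA 27.500; GAPDH control shRNA 19.400; GAPDH VEGF2 shRNA 19.970
ΔCt(control shRNA) = 31.830 − 19.400 = 12.430
ΔCt(VEGF2 shRNA) = 27.500 − 19.970 = 7.530
ΔΔCt = 7.530 − 12.430 = -4.900
Fold change = 2^(−(-4.900)) = 2^4.900 = 29.8571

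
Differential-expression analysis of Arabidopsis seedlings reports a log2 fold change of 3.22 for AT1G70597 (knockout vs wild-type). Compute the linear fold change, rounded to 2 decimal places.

Fold change = 2^(3.22) = 9.318

9.32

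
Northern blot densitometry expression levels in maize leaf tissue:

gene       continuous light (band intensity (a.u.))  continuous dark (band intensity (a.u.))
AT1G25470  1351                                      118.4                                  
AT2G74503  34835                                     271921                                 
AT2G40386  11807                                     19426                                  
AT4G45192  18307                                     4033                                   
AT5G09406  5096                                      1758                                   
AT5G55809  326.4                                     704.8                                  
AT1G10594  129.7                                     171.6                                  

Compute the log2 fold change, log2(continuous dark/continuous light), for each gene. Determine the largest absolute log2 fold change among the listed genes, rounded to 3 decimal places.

3.512

log2(118.4/1351) = -3.512  (AT1G25470)
log2(271921/34835) = 2.965  (AT2G74503)
log2(19426/11807) = 0.718  (AT2G40386)
log2(4033/18307) = -2.182  (AT4G45192)
log2(1758/5096) = -1.535  (AT5G09406)
log2(704.8/326.4) = 1.111  (AT5G55809)
log2(171.6/129.7) = 0.404  (AT1G10594)
The largest magnitude belongs to AT1G25470.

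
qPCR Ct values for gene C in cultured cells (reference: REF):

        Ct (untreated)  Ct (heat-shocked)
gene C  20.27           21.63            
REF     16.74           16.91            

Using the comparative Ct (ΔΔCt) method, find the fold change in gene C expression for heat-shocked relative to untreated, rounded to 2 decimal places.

ΔCt(untreated) = 20.270 − 16.740 = 3.530
ΔCt(heat-shocked) = 21.630 − 16.910 = 4.720
ΔΔCt = 4.720 − 3.530 = 1.190
Fold change = 2^(−1.190) = 0.438

0.44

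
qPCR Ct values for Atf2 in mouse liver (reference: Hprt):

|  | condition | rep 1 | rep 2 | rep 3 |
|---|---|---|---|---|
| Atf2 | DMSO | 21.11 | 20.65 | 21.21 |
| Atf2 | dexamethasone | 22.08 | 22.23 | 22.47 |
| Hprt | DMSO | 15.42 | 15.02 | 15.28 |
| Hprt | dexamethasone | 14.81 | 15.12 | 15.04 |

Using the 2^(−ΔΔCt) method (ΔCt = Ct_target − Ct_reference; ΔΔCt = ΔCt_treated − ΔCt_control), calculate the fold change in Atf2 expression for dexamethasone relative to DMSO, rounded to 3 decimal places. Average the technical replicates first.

0.349

Mean Ct: Atf2 DMSO 20.990; Atf2 dexamethasone 22.260; Hprt DMSO 15.240; Hprt dexamethasone 14.990
ΔCt(DMSO) = 20.990 − 15.240 = 5.750
ΔCt(dexamethasone) = 22.260 − 14.990 = 7.270
ΔΔCt = 7.270 − 5.750 = 1.520
Fold change = 2^(−1.520) = 0.3487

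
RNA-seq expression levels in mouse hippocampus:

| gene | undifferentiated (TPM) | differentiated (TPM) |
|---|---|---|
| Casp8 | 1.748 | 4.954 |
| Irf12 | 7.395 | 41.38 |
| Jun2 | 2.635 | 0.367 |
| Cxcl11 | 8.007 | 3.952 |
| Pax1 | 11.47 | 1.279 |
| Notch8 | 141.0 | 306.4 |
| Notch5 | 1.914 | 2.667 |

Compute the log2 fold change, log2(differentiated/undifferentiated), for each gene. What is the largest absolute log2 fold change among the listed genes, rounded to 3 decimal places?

log2(4.954/1.748) = 1.503  (Casp8)
log2(41.38/7.395) = 2.484  (Irf12)
log2(0.367/2.635) = -2.844  (Jun2)
log2(3.952/8.007) = -1.019  (Cxcl11)
log2(1.279/11.47) = -3.165  (Pax1)
log2(306.4/141.0) = 1.120  (Notch8)
log2(2.667/1.914) = 0.479  (Notch5)
The largest magnitude belongs to Pax1.

3.165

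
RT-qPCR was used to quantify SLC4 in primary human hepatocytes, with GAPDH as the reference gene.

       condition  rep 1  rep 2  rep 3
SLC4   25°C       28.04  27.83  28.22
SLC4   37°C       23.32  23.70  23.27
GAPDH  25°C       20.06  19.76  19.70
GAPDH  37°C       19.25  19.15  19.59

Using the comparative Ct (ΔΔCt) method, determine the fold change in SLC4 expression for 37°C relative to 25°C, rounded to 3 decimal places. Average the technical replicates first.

17.030

Mean Ct: SLC4 25°C 28.030; SLC4 37°C 23.430; GAPDH 25°C 19.840; GAPDH 37°C 19.330
ΔCt(25°C) = 28.030 − 19.840 = 8.190
ΔCt(37°C) = 23.430 − 19.330 = 4.100
ΔΔCt = 4.100 − 8.190 = -4.090
Fold change = 2^(−(-4.090)) = 2^4.090 = 17.0299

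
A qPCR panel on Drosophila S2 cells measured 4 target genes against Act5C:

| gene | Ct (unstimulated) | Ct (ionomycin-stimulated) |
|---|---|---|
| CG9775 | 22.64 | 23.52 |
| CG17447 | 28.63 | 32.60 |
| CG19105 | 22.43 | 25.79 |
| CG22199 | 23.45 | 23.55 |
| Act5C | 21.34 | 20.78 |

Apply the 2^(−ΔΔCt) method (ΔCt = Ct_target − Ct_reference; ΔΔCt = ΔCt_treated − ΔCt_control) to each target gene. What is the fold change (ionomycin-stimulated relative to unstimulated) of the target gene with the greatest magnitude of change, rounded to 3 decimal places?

0.043

CG9775: ΔΔCt = (23.52−20.78) − (22.64−21.34) = 2.74 − 1.30 = 1.44; fold change = 2^-1.44 = 0.369
CG17447: ΔΔCt = (32.60−20.78) − (28.63−21.34) = 11.82 − 7.29 = 4.53; fold change = 2^-4.53 = 0.043
CG19105: ΔΔCt = (25.79−20.78) − (22.43−21.34) = 5.01 − 1.09 = 3.92; fold change = 2^-3.92 = 0.066
CG22199: ΔΔCt = (23.55−20.78) − (23.45−21.34) = 2.77 − 2.11 = 0.66; fold change = 2^-0.66 = 0.633
CG17447 has the largest |ΔΔCt| = 4.53.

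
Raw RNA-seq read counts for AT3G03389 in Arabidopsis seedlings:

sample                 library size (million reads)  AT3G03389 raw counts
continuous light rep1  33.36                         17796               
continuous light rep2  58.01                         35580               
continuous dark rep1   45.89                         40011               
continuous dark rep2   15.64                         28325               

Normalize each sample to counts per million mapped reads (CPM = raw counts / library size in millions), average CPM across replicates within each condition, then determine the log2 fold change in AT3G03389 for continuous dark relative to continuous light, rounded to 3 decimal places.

1.226

CPM(continuous light rep1) = 17796 / 33.36 = 533.4532
CPM(continuous light rep2) = 35580 / 58.01 = 613.3425
CPM(continuous dark rep1) = 40011 / 45.89 = 871.8893
CPM(continuous dark rep2) = 28325 / 15.64 = 1811.0614
mean CPM(continuous light) = 573.3979; mean CPM(continuous dark) = 1341.4753
Fold change = 1341.4753 / 573.3979 = 2.33952
log2(2.33952) = 1.2262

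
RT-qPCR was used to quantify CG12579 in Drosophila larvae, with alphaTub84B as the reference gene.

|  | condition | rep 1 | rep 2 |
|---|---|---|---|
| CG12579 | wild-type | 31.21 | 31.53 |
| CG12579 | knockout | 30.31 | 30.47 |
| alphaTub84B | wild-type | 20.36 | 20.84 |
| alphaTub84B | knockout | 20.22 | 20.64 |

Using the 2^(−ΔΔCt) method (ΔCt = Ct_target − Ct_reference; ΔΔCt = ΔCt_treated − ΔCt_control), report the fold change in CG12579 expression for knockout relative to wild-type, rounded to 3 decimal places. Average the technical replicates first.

Mean Ct: CG12579 wild-type 31.370; CG12579 knockout 30.390; alphaTub84B wild-type 20.600; alphaTub84B knockout 20.430
ΔCt(wild-type) = 31.370 − 20.600 = 10.770
ΔCt(knockout) = 30.390 − 20.430 = 9.960
ΔΔCt = 9.960 − 10.770 = -0.810
Fold change = 2^(−(-0.810)) = 2^0.810 = 1.7532

1.753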